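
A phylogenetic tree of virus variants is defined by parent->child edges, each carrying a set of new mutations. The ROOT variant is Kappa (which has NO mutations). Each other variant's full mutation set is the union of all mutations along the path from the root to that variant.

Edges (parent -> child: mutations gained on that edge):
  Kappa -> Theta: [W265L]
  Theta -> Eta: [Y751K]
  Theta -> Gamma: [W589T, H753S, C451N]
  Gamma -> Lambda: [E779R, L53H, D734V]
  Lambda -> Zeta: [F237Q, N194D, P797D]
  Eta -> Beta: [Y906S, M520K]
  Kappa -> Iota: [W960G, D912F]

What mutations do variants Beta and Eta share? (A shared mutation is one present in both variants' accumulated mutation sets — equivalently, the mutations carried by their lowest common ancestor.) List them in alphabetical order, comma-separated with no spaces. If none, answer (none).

Answer: W265L,Y751K

Derivation:
Accumulating mutations along path to Beta:
  At Kappa: gained [] -> total []
  At Theta: gained ['W265L'] -> total ['W265L']
  At Eta: gained ['Y751K'] -> total ['W265L', 'Y751K']
  At Beta: gained ['Y906S', 'M520K'] -> total ['M520K', 'W265L', 'Y751K', 'Y906S']
Mutations(Beta) = ['M520K', 'W265L', 'Y751K', 'Y906S']
Accumulating mutations along path to Eta:
  At Kappa: gained [] -> total []
  At Theta: gained ['W265L'] -> total ['W265L']
  At Eta: gained ['Y751K'] -> total ['W265L', 'Y751K']
Mutations(Eta) = ['W265L', 'Y751K']
Intersection: ['M520K', 'W265L', 'Y751K', 'Y906S'] ∩ ['W265L', 'Y751K'] = ['W265L', 'Y751K']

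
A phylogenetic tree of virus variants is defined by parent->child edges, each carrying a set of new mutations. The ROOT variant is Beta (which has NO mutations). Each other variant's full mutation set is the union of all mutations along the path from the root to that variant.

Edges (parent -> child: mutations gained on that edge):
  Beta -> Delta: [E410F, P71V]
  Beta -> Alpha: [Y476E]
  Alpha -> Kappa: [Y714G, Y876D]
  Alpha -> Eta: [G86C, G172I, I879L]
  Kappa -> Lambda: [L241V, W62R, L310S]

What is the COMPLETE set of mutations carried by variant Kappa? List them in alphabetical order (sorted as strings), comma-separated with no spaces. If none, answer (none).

At Beta: gained [] -> total []
At Alpha: gained ['Y476E'] -> total ['Y476E']
At Kappa: gained ['Y714G', 'Y876D'] -> total ['Y476E', 'Y714G', 'Y876D']

Answer: Y476E,Y714G,Y876D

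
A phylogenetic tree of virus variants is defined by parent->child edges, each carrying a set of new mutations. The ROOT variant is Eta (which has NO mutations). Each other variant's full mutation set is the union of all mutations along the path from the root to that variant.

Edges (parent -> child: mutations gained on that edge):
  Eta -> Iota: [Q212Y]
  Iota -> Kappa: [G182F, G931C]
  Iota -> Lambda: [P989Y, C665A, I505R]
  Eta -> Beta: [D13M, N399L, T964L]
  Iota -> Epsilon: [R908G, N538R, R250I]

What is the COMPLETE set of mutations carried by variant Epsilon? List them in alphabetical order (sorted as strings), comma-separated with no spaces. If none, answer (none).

At Eta: gained [] -> total []
At Iota: gained ['Q212Y'] -> total ['Q212Y']
At Epsilon: gained ['R908G', 'N538R', 'R250I'] -> total ['N538R', 'Q212Y', 'R250I', 'R908G']

Answer: N538R,Q212Y,R250I,R908G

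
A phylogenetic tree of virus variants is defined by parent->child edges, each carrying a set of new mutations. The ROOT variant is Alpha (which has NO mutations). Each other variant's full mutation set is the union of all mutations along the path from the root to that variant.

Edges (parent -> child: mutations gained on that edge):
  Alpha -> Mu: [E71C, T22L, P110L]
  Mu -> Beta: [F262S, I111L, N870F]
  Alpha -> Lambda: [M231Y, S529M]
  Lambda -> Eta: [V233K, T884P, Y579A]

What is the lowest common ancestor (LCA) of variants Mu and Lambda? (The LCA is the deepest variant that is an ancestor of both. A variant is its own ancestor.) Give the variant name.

Path from root to Mu: Alpha -> Mu
  ancestors of Mu: {Alpha, Mu}
Path from root to Lambda: Alpha -> Lambda
  ancestors of Lambda: {Alpha, Lambda}
Common ancestors: {Alpha}
Walk up from Lambda: Lambda (not in ancestors of Mu), Alpha (in ancestors of Mu)
Deepest common ancestor (LCA) = Alpha

Answer: Alpha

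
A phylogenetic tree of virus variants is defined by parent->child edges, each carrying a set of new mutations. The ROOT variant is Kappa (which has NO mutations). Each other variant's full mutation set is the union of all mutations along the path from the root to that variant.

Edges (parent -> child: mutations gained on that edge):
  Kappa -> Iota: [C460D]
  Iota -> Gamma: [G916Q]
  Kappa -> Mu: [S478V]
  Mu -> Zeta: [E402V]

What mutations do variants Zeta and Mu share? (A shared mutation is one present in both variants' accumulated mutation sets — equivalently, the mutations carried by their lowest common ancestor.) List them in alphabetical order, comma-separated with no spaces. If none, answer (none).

Answer: S478V

Derivation:
Accumulating mutations along path to Zeta:
  At Kappa: gained [] -> total []
  At Mu: gained ['S478V'] -> total ['S478V']
  At Zeta: gained ['E402V'] -> total ['E402V', 'S478V']
Mutations(Zeta) = ['E402V', 'S478V']
Accumulating mutations along path to Mu:
  At Kappa: gained [] -> total []
  At Mu: gained ['S478V'] -> total ['S478V']
Mutations(Mu) = ['S478V']
Intersection: ['E402V', 'S478V'] ∩ ['S478V'] = ['S478V']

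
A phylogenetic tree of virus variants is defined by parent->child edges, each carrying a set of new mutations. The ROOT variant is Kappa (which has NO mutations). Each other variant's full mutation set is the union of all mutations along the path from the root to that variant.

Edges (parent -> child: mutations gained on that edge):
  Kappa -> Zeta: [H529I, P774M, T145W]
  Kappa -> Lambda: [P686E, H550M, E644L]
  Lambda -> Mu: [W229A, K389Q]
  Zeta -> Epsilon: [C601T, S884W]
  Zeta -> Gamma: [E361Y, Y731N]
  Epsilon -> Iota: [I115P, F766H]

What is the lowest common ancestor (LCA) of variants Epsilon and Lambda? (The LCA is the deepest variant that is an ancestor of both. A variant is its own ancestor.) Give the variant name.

Path from root to Epsilon: Kappa -> Zeta -> Epsilon
  ancestors of Epsilon: {Kappa, Zeta, Epsilon}
Path from root to Lambda: Kappa -> Lambda
  ancestors of Lambda: {Kappa, Lambda}
Common ancestors: {Kappa}
Walk up from Lambda: Lambda (not in ancestors of Epsilon), Kappa (in ancestors of Epsilon)
Deepest common ancestor (LCA) = Kappa

Answer: Kappa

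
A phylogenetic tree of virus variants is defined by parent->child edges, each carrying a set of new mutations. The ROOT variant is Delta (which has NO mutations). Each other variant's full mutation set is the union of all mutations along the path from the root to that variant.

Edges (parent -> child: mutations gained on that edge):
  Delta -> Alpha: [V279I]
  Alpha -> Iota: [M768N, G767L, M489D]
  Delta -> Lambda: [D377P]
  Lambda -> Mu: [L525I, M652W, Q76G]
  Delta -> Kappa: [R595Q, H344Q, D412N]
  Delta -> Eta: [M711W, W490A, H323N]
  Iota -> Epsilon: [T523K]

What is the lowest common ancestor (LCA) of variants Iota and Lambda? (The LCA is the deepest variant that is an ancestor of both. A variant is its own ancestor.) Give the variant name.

Answer: Delta

Derivation:
Path from root to Iota: Delta -> Alpha -> Iota
  ancestors of Iota: {Delta, Alpha, Iota}
Path from root to Lambda: Delta -> Lambda
  ancestors of Lambda: {Delta, Lambda}
Common ancestors: {Delta}
Walk up from Lambda: Lambda (not in ancestors of Iota), Delta (in ancestors of Iota)
Deepest common ancestor (LCA) = Delta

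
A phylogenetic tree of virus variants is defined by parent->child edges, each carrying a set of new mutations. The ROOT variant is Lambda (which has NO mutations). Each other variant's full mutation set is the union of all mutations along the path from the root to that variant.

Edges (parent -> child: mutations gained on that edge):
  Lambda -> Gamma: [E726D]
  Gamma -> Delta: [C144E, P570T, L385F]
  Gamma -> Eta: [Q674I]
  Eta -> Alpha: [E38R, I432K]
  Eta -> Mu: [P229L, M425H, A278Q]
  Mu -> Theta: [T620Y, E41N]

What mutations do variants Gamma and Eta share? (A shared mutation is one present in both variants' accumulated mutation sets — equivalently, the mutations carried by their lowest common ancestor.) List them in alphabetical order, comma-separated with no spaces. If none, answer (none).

Answer: E726D

Derivation:
Accumulating mutations along path to Gamma:
  At Lambda: gained [] -> total []
  At Gamma: gained ['E726D'] -> total ['E726D']
Mutations(Gamma) = ['E726D']
Accumulating mutations along path to Eta:
  At Lambda: gained [] -> total []
  At Gamma: gained ['E726D'] -> total ['E726D']
  At Eta: gained ['Q674I'] -> total ['E726D', 'Q674I']
Mutations(Eta) = ['E726D', 'Q674I']
Intersection: ['E726D'] ∩ ['E726D', 'Q674I'] = ['E726D']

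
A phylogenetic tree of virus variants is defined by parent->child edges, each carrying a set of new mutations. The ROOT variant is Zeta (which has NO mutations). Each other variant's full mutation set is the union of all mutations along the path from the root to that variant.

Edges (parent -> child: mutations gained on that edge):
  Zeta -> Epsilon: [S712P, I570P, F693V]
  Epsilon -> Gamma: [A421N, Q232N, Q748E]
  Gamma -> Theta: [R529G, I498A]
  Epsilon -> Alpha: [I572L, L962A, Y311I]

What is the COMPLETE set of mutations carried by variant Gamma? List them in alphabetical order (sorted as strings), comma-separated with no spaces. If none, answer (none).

Answer: A421N,F693V,I570P,Q232N,Q748E,S712P

Derivation:
At Zeta: gained [] -> total []
At Epsilon: gained ['S712P', 'I570P', 'F693V'] -> total ['F693V', 'I570P', 'S712P']
At Gamma: gained ['A421N', 'Q232N', 'Q748E'] -> total ['A421N', 'F693V', 'I570P', 'Q232N', 'Q748E', 'S712P']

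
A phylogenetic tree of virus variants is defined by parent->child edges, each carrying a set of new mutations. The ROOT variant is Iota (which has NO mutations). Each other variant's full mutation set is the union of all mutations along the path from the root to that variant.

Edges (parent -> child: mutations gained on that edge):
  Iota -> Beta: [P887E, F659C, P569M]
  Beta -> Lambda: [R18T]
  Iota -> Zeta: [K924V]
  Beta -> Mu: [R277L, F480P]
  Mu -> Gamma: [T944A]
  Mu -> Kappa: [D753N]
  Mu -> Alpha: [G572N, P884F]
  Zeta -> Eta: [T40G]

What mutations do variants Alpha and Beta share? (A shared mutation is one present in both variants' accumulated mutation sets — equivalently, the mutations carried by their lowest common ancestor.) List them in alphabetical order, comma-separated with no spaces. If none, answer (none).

Answer: F659C,P569M,P887E

Derivation:
Accumulating mutations along path to Alpha:
  At Iota: gained [] -> total []
  At Beta: gained ['P887E', 'F659C', 'P569M'] -> total ['F659C', 'P569M', 'P887E']
  At Mu: gained ['R277L', 'F480P'] -> total ['F480P', 'F659C', 'P569M', 'P887E', 'R277L']
  At Alpha: gained ['G572N', 'P884F'] -> total ['F480P', 'F659C', 'G572N', 'P569M', 'P884F', 'P887E', 'R277L']
Mutations(Alpha) = ['F480P', 'F659C', 'G572N', 'P569M', 'P884F', 'P887E', 'R277L']
Accumulating mutations along path to Beta:
  At Iota: gained [] -> total []
  At Beta: gained ['P887E', 'F659C', 'P569M'] -> total ['F659C', 'P569M', 'P887E']
Mutations(Beta) = ['F659C', 'P569M', 'P887E']
Intersection: ['F480P', 'F659C', 'G572N', 'P569M', 'P884F', 'P887E', 'R277L'] ∩ ['F659C', 'P569M', 'P887E'] = ['F659C', 'P569M', 'P887E']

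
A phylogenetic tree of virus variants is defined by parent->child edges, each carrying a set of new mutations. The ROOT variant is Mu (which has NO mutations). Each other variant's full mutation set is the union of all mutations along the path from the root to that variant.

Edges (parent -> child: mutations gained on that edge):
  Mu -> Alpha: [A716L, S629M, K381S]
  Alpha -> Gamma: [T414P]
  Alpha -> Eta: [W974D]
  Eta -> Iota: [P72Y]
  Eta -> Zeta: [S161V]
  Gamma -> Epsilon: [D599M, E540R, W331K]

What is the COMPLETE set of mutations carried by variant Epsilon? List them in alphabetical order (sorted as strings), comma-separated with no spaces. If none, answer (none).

At Mu: gained [] -> total []
At Alpha: gained ['A716L', 'S629M', 'K381S'] -> total ['A716L', 'K381S', 'S629M']
At Gamma: gained ['T414P'] -> total ['A716L', 'K381S', 'S629M', 'T414P']
At Epsilon: gained ['D599M', 'E540R', 'W331K'] -> total ['A716L', 'D599M', 'E540R', 'K381S', 'S629M', 'T414P', 'W331K']

Answer: A716L,D599M,E540R,K381S,S629M,T414P,W331K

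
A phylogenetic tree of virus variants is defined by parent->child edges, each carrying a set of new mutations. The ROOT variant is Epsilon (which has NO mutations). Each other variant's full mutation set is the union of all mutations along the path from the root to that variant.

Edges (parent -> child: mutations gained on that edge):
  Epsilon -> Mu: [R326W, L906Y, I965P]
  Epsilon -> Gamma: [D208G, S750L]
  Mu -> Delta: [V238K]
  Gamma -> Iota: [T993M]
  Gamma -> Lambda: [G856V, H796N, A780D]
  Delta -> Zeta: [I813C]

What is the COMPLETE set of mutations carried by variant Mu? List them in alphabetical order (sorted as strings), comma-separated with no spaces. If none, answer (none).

At Epsilon: gained [] -> total []
At Mu: gained ['R326W', 'L906Y', 'I965P'] -> total ['I965P', 'L906Y', 'R326W']

Answer: I965P,L906Y,R326W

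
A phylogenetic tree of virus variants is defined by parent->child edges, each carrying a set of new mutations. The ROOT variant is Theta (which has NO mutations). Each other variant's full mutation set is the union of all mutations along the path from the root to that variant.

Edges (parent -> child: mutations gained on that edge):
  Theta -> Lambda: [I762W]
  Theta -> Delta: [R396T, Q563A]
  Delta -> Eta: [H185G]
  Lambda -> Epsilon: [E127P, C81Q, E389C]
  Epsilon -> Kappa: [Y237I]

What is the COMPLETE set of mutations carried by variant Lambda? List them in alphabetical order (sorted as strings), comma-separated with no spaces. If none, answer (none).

Answer: I762W

Derivation:
At Theta: gained [] -> total []
At Lambda: gained ['I762W'] -> total ['I762W']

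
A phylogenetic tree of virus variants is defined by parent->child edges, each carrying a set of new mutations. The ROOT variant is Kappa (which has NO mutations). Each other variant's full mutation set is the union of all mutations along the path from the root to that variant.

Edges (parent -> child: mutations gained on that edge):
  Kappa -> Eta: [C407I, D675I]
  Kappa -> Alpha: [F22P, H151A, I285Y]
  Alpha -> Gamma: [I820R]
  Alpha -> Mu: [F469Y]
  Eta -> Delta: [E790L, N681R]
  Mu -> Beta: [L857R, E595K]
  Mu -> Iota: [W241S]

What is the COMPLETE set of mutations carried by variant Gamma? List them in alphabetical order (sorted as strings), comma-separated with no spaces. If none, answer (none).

Answer: F22P,H151A,I285Y,I820R

Derivation:
At Kappa: gained [] -> total []
At Alpha: gained ['F22P', 'H151A', 'I285Y'] -> total ['F22P', 'H151A', 'I285Y']
At Gamma: gained ['I820R'] -> total ['F22P', 'H151A', 'I285Y', 'I820R']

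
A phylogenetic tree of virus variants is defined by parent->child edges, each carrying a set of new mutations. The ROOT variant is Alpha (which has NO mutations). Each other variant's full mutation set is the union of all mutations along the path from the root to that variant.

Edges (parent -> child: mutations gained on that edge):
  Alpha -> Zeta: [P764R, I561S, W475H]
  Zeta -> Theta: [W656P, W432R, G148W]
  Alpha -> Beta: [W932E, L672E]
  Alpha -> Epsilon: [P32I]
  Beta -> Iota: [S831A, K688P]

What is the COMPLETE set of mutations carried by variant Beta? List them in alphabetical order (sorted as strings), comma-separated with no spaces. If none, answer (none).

Answer: L672E,W932E

Derivation:
At Alpha: gained [] -> total []
At Beta: gained ['W932E', 'L672E'] -> total ['L672E', 'W932E']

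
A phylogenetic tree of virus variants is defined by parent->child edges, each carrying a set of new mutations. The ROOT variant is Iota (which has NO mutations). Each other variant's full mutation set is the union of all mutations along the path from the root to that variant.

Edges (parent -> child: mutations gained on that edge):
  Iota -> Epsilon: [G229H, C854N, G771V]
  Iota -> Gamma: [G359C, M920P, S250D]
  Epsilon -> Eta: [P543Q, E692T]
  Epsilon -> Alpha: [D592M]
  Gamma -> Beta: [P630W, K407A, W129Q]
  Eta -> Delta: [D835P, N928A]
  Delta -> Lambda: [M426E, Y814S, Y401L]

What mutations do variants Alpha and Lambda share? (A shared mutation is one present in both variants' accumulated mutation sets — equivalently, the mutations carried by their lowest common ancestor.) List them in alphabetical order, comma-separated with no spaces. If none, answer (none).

Answer: C854N,G229H,G771V

Derivation:
Accumulating mutations along path to Alpha:
  At Iota: gained [] -> total []
  At Epsilon: gained ['G229H', 'C854N', 'G771V'] -> total ['C854N', 'G229H', 'G771V']
  At Alpha: gained ['D592M'] -> total ['C854N', 'D592M', 'G229H', 'G771V']
Mutations(Alpha) = ['C854N', 'D592M', 'G229H', 'G771V']
Accumulating mutations along path to Lambda:
  At Iota: gained [] -> total []
  At Epsilon: gained ['G229H', 'C854N', 'G771V'] -> total ['C854N', 'G229H', 'G771V']
  At Eta: gained ['P543Q', 'E692T'] -> total ['C854N', 'E692T', 'G229H', 'G771V', 'P543Q']
  At Delta: gained ['D835P', 'N928A'] -> total ['C854N', 'D835P', 'E692T', 'G229H', 'G771V', 'N928A', 'P543Q']
  At Lambda: gained ['M426E', 'Y814S', 'Y401L'] -> total ['C854N', 'D835P', 'E692T', 'G229H', 'G771V', 'M426E', 'N928A', 'P543Q', 'Y401L', 'Y814S']
Mutations(Lambda) = ['C854N', 'D835P', 'E692T', 'G229H', 'G771V', 'M426E', 'N928A', 'P543Q', 'Y401L', 'Y814S']
Intersection: ['C854N', 'D592M', 'G229H', 'G771V'] ∩ ['C854N', 'D835P', 'E692T', 'G229H', 'G771V', 'M426E', 'N928A', 'P543Q', 'Y401L', 'Y814S'] = ['C854N', 'G229H', 'G771V']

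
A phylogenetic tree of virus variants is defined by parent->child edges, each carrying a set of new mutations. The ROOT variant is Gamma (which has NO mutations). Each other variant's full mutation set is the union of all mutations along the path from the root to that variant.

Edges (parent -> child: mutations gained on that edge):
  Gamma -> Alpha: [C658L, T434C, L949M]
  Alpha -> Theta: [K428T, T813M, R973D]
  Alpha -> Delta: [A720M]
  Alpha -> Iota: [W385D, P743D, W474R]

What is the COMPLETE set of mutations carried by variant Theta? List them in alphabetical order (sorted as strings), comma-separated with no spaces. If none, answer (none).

Answer: C658L,K428T,L949M,R973D,T434C,T813M

Derivation:
At Gamma: gained [] -> total []
At Alpha: gained ['C658L', 'T434C', 'L949M'] -> total ['C658L', 'L949M', 'T434C']
At Theta: gained ['K428T', 'T813M', 'R973D'] -> total ['C658L', 'K428T', 'L949M', 'R973D', 'T434C', 'T813M']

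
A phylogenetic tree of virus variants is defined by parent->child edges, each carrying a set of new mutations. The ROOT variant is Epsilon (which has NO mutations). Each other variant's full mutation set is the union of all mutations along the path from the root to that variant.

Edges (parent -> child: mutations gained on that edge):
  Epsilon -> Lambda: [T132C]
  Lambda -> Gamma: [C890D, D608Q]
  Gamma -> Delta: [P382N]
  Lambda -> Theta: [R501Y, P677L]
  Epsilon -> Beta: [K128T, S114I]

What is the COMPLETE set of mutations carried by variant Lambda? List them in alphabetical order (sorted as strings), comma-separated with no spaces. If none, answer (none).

At Epsilon: gained [] -> total []
At Lambda: gained ['T132C'] -> total ['T132C']

Answer: T132C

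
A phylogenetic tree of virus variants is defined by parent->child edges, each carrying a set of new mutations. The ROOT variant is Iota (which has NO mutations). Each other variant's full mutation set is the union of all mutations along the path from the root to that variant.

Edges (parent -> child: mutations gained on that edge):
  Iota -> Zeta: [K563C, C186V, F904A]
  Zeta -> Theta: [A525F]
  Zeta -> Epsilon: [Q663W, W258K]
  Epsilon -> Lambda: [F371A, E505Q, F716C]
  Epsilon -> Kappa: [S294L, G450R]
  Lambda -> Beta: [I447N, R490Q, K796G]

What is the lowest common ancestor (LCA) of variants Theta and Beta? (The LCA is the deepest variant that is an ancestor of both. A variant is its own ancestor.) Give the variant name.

Answer: Zeta

Derivation:
Path from root to Theta: Iota -> Zeta -> Theta
  ancestors of Theta: {Iota, Zeta, Theta}
Path from root to Beta: Iota -> Zeta -> Epsilon -> Lambda -> Beta
  ancestors of Beta: {Iota, Zeta, Epsilon, Lambda, Beta}
Common ancestors: {Iota, Zeta}
Walk up from Beta: Beta (not in ancestors of Theta), Lambda (not in ancestors of Theta), Epsilon (not in ancestors of Theta), Zeta (in ancestors of Theta), Iota (in ancestors of Theta)
Deepest common ancestor (LCA) = Zeta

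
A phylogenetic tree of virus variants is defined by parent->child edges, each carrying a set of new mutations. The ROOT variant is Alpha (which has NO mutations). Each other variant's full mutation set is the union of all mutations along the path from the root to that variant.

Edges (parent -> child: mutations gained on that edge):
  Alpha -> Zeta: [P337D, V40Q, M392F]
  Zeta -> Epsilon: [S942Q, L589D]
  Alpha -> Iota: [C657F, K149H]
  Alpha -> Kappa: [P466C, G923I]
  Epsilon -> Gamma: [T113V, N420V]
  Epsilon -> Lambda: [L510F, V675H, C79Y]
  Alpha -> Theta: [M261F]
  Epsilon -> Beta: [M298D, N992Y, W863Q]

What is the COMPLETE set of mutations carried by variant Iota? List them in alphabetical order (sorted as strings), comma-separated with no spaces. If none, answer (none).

At Alpha: gained [] -> total []
At Iota: gained ['C657F', 'K149H'] -> total ['C657F', 'K149H']

Answer: C657F,K149H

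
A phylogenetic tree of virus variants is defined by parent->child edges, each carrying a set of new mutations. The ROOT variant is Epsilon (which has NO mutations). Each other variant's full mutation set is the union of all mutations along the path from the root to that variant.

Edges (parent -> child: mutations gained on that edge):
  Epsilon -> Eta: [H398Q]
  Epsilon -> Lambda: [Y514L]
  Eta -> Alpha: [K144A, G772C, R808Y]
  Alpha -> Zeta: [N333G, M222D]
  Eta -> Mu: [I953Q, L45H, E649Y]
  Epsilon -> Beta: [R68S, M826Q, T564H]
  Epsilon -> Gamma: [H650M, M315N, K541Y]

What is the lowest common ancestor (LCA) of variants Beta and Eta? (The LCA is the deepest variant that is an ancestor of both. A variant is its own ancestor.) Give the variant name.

Path from root to Beta: Epsilon -> Beta
  ancestors of Beta: {Epsilon, Beta}
Path from root to Eta: Epsilon -> Eta
  ancestors of Eta: {Epsilon, Eta}
Common ancestors: {Epsilon}
Walk up from Eta: Eta (not in ancestors of Beta), Epsilon (in ancestors of Beta)
Deepest common ancestor (LCA) = Epsilon

Answer: Epsilon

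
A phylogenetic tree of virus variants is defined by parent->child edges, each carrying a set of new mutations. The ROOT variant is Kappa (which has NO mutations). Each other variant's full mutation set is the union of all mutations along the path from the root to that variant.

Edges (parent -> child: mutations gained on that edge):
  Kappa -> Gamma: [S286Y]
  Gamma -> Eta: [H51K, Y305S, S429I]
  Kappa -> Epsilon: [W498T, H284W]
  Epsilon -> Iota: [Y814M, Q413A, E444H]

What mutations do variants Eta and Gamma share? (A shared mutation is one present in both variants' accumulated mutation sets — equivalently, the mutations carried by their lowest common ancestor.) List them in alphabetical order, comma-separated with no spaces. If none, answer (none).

Accumulating mutations along path to Eta:
  At Kappa: gained [] -> total []
  At Gamma: gained ['S286Y'] -> total ['S286Y']
  At Eta: gained ['H51K', 'Y305S', 'S429I'] -> total ['H51K', 'S286Y', 'S429I', 'Y305S']
Mutations(Eta) = ['H51K', 'S286Y', 'S429I', 'Y305S']
Accumulating mutations along path to Gamma:
  At Kappa: gained [] -> total []
  At Gamma: gained ['S286Y'] -> total ['S286Y']
Mutations(Gamma) = ['S286Y']
Intersection: ['H51K', 'S286Y', 'S429I', 'Y305S'] ∩ ['S286Y'] = ['S286Y']

Answer: S286Y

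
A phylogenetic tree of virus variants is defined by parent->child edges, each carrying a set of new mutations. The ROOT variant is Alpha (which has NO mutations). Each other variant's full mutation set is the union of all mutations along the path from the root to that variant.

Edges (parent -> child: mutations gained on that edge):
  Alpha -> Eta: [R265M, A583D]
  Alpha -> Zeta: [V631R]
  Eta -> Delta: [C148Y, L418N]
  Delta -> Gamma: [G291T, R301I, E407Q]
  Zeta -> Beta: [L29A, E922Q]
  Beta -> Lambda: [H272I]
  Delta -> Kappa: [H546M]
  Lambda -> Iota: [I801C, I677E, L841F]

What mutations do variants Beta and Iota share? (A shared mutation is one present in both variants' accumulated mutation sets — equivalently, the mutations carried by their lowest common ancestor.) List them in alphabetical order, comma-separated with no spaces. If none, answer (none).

Accumulating mutations along path to Beta:
  At Alpha: gained [] -> total []
  At Zeta: gained ['V631R'] -> total ['V631R']
  At Beta: gained ['L29A', 'E922Q'] -> total ['E922Q', 'L29A', 'V631R']
Mutations(Beta) = ['E922Q', 'L29A', 'V631R']
Accumulating mutations along path to Iota:
  At Alpha: gained [] -> total []
  At Zeta: gained ['V631R'] -> total ['V631R']
  At Beta: gained ['L29A', 'E922Q'] -> total ['E922Q', 'L29A', 'V631R']
  At Lambda: gained ['H272I'] -> total ['E922Q', 'H272I', 'L29A', 'V631R']
  At Iota: gained ['I801C', 'I677E', 'L841F'] -> total ['E922Q', 'H272I', 'I677E', 'I801C', 'L29A', 'L841F', 'V631R']
Mutations(Iota) = ['E922Q', 'H272I', 'I677E', 'I801C', 'L29A', 'L841F', 'V631R']
Intersection: ['E922Q', 'L29A', 'V631R'] ∩ ['E922Q', 'H272I', 'I677E', 'I801C', 'L29A', 'L841F', 'V631R'] = ['E922Q', 'L29A', 'V631R']

Answer: E922Q,L29A,V631R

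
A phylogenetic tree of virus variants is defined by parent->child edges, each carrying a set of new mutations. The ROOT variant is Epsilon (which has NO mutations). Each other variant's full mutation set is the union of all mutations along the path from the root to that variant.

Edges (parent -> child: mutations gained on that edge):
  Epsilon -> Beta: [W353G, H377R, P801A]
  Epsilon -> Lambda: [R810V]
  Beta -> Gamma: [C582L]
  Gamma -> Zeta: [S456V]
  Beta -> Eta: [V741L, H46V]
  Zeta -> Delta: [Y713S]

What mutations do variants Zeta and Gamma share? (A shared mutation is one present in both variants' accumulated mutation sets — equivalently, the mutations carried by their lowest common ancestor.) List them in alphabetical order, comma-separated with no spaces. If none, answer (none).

Answer: C582L,H377R,P801A,W353G

Derivation:
Accumulating mutations along path to Zeta:
  At Epsilon: gained [] -> total []
  At Beta: gained ['W353G', 'H377R', 'P801A'] -> total ['H377R', 'P801A', 'W353G']
  At Gamma: gained ['C582L'] -> total ['C582L', 'H377R', 'P801A', 'W353G']
  At Zeta: gained ['S456V'] -> total ['C582L', 'H377R', 'P801A', 'S456V', 'W353G']
Mutations(Zeta) = ['C582L', 'H377R', 'P801A', 'S456V', 'W353G']
Accumulating mutations along path to Gamma:
  At Epsilon: gained [] -> total []
  At Beta: gained ['W353G', 'H377R', 'P801A'] -> total ['H377R', 'P801A', 'W353G']
  At Gamma: gained ['C582L'] -> total ['C582L', 'H377R', 'P801A', 'W353G']
Mutations(Gamma) = ['C582L', 'H377R', 'P801A', 'W353G']
Intersection: ['C582L', 'H377R', 'P801A', 'S456V', 'W353G'] ∩ ['C582L', 'H377R', 'P801A', 'W353G'] = ['C582L', 'H377R', 'P801A', 'W353G']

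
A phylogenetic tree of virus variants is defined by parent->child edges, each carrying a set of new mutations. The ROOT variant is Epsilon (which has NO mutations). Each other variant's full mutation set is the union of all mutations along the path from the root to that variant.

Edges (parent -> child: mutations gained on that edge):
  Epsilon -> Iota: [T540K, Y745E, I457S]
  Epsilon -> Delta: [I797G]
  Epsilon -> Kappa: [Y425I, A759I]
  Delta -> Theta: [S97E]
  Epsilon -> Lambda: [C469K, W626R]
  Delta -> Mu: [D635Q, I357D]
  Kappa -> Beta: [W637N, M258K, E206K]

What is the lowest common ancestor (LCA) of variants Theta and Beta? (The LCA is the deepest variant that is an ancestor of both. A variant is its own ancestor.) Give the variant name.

Path from root to Theta: Epsilon -> Delta -> Theta
  ancestors of Theta: {Epsilon, Delta, Theta}
Path from root to Beta: Epsilon -> Kappa -> Beta
  ancestors of Beta: {Epsilon, Kappa, Beta}
Common ancestors: {Epsilon}
Walk up from Beta: Beta (not in ancestors of Theta), Kappa (not in ancestors of Theta), Epsilon (in ancestors of Theta)
Deepest common ancestor (LCA) = Epsilon

Answer: Epsilon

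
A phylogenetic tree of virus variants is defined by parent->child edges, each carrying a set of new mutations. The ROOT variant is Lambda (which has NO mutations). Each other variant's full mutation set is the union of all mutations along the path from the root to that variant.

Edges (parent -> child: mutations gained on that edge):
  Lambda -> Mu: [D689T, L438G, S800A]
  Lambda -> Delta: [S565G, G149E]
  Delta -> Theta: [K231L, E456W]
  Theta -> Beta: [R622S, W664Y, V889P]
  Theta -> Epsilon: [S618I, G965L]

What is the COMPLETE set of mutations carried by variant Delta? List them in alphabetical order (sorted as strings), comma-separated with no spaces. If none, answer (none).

Answer: G149E,S565G

Derivation:
At Lambda: gained [] -> total []
At Delta: gained ['S565G', 'G149E'] -> total ['G149E', 'S565G']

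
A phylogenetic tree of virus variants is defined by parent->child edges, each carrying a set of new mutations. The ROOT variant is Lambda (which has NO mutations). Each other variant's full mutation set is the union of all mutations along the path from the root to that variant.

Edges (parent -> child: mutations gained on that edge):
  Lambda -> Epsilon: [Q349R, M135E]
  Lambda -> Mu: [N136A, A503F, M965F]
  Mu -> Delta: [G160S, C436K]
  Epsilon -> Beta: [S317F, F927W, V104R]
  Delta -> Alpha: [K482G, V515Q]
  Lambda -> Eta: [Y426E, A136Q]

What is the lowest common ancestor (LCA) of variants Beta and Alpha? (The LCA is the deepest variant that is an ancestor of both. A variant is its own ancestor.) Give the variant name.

Path from root to Beta: Lambda -> Epsilon -> Beta
  ancestors of Beta: {Lambda, Epsilon, Beta}
Path from root to Alpha: Lambda -> Mu -> Delta -> Alpha
  ancestors of Alpha: {Lambda, Mu, Delta, Alpha}
Common ancestors: {Lambda}
Walk up from Alpha: Alpha (not in ancestors of Beta), Delta (not in ancestors of Beta), Mu (not in ancestors of Beta), Lambda (in ancestors of Beta)
Deepest common ancestor (LCA) = Lambda

Answer: Lambda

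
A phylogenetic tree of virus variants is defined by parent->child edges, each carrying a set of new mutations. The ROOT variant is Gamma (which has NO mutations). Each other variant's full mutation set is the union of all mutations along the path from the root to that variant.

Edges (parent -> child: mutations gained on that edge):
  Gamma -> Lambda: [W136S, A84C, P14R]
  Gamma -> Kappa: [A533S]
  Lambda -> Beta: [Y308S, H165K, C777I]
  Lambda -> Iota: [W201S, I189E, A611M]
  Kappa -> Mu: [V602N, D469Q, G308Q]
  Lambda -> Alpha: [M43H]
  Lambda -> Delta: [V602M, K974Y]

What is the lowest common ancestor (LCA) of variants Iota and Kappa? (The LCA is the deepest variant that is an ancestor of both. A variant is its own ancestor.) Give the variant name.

Answer: Gamma

Derivation:
Path from root to Iota: Gamma -> Lambda -> Iota
  ancestors of Iota: {Gamma, Lambda, Iota}
Path from root to Kappa: Gamma -> Kappa
  ancestors of Kappa: {Gamma, Kappa}
Common ancestors: {Gamma}
Walk up from Kappa: Kappa (not in ancestors of Iota), Gamma (in ancestors of Iota)
Deepest common ancestor (LCA) = Gamma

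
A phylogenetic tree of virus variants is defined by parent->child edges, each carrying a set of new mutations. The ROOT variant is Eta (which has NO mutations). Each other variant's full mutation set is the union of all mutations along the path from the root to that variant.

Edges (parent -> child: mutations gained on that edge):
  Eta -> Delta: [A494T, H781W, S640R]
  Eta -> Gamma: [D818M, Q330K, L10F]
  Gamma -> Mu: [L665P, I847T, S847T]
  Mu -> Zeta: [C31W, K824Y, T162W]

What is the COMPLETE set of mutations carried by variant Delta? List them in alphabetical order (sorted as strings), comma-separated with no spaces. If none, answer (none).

Answer: A494T,H781W,S640R

Derivation:
At Eta: gained [] -> total []
At Delta: gained ['A494T', 'H781W', 'S640R'] -> total ['A494T', 'H781W', 'S640R']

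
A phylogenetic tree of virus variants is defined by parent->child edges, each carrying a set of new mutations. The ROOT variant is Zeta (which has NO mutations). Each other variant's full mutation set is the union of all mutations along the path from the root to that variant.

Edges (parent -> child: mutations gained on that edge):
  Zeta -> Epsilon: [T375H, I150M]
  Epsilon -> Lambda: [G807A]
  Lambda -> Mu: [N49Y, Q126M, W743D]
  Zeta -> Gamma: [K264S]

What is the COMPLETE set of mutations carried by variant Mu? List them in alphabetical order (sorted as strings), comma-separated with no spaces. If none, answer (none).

At Zeta: gained [] -> total []
At Epsilon: gained ['T375H', 'I150M'] -> total ['I150M', 'T375H']
At Lambda: gained ['G807A'] -> total ['G807A', 'I150M', 'T375H']
At Mu: gained ['N49Y', 'Q126M', 'W743D'] -> total ['G807A', 'I150M', 'N49Y', 'Q126M', 'T375H', 'W743D']

Answer: G807A,I150M,N49Y,Q126M,T375H,W743D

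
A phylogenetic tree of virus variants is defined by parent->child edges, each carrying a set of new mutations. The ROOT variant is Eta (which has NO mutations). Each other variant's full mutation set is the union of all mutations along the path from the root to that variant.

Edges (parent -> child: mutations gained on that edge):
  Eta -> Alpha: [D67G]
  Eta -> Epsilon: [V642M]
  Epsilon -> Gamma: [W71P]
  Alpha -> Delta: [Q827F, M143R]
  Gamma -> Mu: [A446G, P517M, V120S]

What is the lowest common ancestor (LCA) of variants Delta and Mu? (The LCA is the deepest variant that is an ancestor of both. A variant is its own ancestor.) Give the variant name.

Answer: Eta

Derivation:
Path from root to Delta: Eta -> Alpha -> Delta
  ancestors of Delta: {Eta, Alpha, Delta}
Path from root to Mu: Eta -> Epsilon -> Gamma -> Mu
  ancestors of Mu: {Eta, Epsilon, Gamma, Mu}
Common ancestors: {Eta}
Walk up from Mu: Mu (not in ancestors of Delta), Gamma (not in ancestors of Delta), Epsilon (not in ancestors of Delta), Eta (in ancestors of Delta)
Deepest common ancestor (LCA) = Eta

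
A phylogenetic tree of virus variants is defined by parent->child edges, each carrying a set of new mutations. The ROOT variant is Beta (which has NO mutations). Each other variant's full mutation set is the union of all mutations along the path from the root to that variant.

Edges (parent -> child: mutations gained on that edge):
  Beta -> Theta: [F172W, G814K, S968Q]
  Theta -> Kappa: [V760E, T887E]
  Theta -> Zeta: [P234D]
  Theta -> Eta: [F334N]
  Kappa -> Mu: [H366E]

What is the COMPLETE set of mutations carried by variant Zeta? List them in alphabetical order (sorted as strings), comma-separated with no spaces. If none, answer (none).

At Beta: gained [] -> total []
At Theta: gained ['F172W', 'G814K', 'S968Q'] -> total ['F172W', 'G814K', 'S968Q']
At Zeta: gained ['P234D'] -> total ['F172W', 'G814K', 'P234D', 'S968Q']

Answer: F172W,G814K,P234D,S968Q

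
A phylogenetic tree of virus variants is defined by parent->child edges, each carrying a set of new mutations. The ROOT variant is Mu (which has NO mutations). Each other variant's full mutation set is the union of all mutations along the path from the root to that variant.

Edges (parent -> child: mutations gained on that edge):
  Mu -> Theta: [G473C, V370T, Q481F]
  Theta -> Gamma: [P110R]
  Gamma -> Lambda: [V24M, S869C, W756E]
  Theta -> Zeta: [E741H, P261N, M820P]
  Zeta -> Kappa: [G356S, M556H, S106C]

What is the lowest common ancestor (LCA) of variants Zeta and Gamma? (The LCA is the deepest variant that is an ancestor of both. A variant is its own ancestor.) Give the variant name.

Path from root to Zeta: Mu -> Theta -> Zeta
  ancestors of Zeta: {Mu, Theta, Zeta}
Path from root to Gamma: Mu -> Theta -> Gamma
  ancestors of Gamma: {Mu, Theta, Gamma}
Common ancestors: {Mu, Theta}
Walk up from Gamma: Gamma (not in ancestors of Zeta), Theta (in ancestors of Zeta), Mu (in ancestors of Zeta)
Deepest common ancestor (LCA) = Theta

Answer: Theta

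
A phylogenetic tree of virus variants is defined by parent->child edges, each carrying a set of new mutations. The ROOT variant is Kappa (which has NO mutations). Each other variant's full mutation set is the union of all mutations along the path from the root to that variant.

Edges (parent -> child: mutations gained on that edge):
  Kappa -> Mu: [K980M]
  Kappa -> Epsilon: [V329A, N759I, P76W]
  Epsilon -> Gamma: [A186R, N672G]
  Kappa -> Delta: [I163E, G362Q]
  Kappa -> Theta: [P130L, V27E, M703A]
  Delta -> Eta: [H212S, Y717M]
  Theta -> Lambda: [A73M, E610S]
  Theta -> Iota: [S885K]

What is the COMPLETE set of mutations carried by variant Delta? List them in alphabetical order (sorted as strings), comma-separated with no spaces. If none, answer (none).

At Kappa: gained [] -> total []
At Delta: gained ['I163E', 'G362Q'] -> total ['G362Q', 'I163E']

Answer: G362Q,I163E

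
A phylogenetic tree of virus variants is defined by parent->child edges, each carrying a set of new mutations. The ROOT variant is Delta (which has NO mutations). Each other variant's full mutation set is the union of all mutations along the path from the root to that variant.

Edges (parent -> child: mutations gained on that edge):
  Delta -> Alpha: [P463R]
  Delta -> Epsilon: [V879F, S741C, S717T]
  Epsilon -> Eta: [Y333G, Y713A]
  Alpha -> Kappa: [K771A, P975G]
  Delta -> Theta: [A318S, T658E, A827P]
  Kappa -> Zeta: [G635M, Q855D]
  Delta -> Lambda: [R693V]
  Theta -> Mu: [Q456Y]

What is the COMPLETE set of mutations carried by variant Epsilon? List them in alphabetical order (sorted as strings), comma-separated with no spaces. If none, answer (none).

Answer: S717T,S741C,V879F

Derivation:
At Delta: gained [] -> total []
At Epsilon: gained ['V879F', 'S741C', 'S717T'] -> total ['S717T', 'S741C', 'V879F']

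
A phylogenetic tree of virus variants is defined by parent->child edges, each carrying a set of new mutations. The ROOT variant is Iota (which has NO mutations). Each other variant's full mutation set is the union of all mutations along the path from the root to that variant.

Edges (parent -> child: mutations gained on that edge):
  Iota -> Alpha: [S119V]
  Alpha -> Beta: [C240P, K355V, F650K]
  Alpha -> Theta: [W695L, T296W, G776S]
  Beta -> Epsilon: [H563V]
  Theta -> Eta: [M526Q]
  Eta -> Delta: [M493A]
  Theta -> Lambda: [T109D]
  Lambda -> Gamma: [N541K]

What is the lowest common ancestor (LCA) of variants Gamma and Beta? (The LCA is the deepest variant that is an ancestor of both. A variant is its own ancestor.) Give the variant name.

Answer: Alpha

Derivation:
Path from root to Gamma: Iota -> Alpha -> Theta -> Lambda -> Gamma
  ancestors of Gamma: {Iota, Alpha, Theta, Lambda, Gamma}
Path from root to Beta: Iota -> Alpha -> Beta
  ancestors of Beta: {Iota, Alpha, Beta}
Common ancestors: {Iota, Alpha}
Walk up from Beta: Beta (not in ancestors of Gamma), Alpha (in ancestors of Gamma), Iota (in ancestors of Gamma)
Deepest common ancestor (LCA) = Alpha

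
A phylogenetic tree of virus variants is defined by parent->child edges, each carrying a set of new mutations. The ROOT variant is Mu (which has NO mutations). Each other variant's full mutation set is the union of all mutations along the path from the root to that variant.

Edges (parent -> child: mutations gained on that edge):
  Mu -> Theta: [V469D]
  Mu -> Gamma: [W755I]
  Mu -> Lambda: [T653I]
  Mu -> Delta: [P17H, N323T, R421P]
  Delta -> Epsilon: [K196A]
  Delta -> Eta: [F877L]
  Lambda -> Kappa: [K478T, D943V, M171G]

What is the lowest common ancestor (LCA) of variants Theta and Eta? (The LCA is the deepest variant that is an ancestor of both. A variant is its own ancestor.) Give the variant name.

Answer: Mu

Derivation:
Path from root to Theta: Mu -> Theta
  ancestors of Theta: {Mu, Theta}
Path from root to Eta: Mu -> Delta -> Eta
  ancestors of Eta: {Mu, Delta, Eta}
Common ancestors: {Mu}
Walk up from Eta: Eta (not in ancestors of Theta), Delta (not in ancestors of Theta), Mu (in ancestors of Theta)
Deepest common ancestor (LCA) = Mu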